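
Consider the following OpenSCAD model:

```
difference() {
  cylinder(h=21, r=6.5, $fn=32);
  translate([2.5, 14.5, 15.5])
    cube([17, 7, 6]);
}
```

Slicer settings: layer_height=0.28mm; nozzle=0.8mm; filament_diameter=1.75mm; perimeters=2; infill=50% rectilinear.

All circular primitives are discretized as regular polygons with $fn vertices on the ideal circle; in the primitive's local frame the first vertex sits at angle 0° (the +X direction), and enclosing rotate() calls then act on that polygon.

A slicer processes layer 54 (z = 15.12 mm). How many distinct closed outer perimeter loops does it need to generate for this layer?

At z = 15.12 mm: the cylinder: section is a regular 32-gon, circumradius r=6.5; the cube at (2.5, 14.5) is not intersected at this z (z outside [15.5, 21.5]); Subtracting the remaining from the first: none of the subtracted shapes is present at this height, so the r=6.5 cylinder is unchanged — 1 connected region. The result has 1 disconnected region.

1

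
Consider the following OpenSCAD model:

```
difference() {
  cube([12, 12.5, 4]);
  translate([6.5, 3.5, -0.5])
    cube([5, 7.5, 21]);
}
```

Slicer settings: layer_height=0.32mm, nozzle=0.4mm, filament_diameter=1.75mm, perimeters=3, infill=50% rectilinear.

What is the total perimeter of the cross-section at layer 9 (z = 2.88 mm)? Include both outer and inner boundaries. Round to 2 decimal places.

74.00 mm

At z = 2.88 mm: the cube is present — its section is the full 12×12.5 rectangle (perimeter 49.00 mm); the cube at (6.5, 3.5) is present — its section is the full 5×7.5 rectangle (perimeter 25.00 mm); After the difference (first − rest): starting from the 12×12.5 cube, the 5×7.5 cube at (6.5, 3.5) lies wholly inside it (removes its full 37.50 mm² and its 25.00 mm outline becomes a hole wall) — boundary (outer + 1 inner loop) = 74.00 mm. Overall, the cross-section is one region with 1 hole. Total boundary length (outer + inner) = 74.00 mm.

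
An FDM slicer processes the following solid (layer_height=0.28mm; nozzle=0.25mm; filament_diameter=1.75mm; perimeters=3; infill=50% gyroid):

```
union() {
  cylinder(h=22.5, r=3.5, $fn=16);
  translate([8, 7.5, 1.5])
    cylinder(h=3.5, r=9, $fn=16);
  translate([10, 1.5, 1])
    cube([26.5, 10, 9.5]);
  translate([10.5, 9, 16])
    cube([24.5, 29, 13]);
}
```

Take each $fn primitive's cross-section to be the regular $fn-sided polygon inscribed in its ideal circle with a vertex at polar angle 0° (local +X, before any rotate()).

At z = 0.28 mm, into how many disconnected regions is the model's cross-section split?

1

At z = 0.28 mm: the cylinder: section is a regular 16-gon, circumradius r=3.5; the cylinder at (8, 7.5) does not reach this height (z outside [1.5, 5]); the cube at (10, 1.5) is not intersected at this z (z outside [1, 10.5]); the cube at (10.5, 9) is not intersected at this z (z outside [16, 29]); Merging all regions: only the r=3.5 cylinder is present, so the union is just that shape — 1 connected region. The result has 1 disconnected region.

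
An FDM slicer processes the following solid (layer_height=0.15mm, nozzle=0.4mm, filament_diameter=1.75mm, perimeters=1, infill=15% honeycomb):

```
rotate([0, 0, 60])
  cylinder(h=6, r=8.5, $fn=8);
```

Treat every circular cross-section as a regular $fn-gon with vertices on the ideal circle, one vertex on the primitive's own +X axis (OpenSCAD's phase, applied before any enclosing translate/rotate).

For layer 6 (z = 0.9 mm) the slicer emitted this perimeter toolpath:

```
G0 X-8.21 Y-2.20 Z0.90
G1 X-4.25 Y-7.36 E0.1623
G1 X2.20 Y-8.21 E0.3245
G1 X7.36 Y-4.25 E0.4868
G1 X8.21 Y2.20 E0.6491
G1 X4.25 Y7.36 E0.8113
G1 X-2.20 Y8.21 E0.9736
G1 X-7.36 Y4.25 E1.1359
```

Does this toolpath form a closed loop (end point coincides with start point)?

Start point (G0): (-8.21, -2.20). End point (last G1): the path does not return to the start — open.

no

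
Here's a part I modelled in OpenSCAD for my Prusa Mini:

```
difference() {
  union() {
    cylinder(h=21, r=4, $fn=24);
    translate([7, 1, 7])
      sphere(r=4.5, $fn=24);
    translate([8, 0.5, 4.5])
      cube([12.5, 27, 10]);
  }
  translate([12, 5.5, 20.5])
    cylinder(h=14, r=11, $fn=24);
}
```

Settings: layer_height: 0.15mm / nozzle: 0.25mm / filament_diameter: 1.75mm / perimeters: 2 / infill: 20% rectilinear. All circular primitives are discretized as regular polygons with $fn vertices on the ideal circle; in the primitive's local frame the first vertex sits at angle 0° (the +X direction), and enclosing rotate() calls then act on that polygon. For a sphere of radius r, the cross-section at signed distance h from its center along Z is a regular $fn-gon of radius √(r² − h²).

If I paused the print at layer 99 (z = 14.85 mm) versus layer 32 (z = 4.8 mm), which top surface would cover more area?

Layer 99 (z = 14.85): the r=4 cylinder gives a regular 24-gon of circumradius 4 (constant along its height) (area = (24/2)·4.000²·sin(360°/24) = 49.69 mm²); the sphere at (7, 1) is not intersected at this z (|z−center|=7.850 > r=4.5); the cube at (8, 0.5) is not intersected at this z (z outside [4.5, 14.5]); Combining (union): only the r=4 cylinder is present, so the union is just that shape — area = 49.69 mm²; the cylinder at (12, 5.5) is absent (z outside [20.5, 34.5]); Subtracting the remaining from the first: none of the subtracted shapes is present at this height, so that combined region is unchanged — area = 49.69 mm². So its area = 49.69 mm². Layer 32 (z = 4.8): the r=4 cylinder contributes a regular 24-gon of circumradius 4 (area = (24/2)·4.000²·sin(360°/24) = 49.69 mm²); the r=4.5 sphere at (7, 1) contributes a regular 24-gon of circumradius √(4.5²−2.2²) = 3.926 (area = (24/2)·3.926²·sin(360°/24) = 47.86 mm²); the cube at (8, 0.5) (footprint 12.5×27) is included at this height (area 337.50 mm²); Merging all regions: the regions partially overlap — summed areas 435.05 mm² minus the doubly-counted overlap 11.46 mm² gives 423.60 mm² — area = 423.60 mm²; the cylinder at (12, 5.5) does not reach this height (z outside [20.5, 34.5]); Taking the first minus the rest: none of the subtracted shapes is present at this height, so that combined region is unchanged — area = 423.60 mm². So its area = 423.60 mm². Layer 32 is larger (423.60 vs 49.69 mm²).

layer 32 (z = 4.8 mm)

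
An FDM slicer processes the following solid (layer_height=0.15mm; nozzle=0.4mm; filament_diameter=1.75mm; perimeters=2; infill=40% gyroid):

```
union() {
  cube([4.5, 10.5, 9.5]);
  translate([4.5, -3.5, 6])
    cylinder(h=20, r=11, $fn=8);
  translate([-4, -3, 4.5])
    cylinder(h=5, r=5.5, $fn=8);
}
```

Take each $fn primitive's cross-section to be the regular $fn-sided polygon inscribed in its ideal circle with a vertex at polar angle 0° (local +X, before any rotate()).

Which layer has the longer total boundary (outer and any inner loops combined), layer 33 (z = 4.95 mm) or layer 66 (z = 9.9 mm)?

layer 66 (z = 9.9 mm)

Layer 33 (z = 4.95): the cube is present — its section is the full 4.5×10.5 rectangle (perimeter 30.00 mm); the cylinder at (4.5, -3.5) is not intersected at this z (z outside [6, 26]); the r=5.5 cylinder at (-4, -3) contributes a regular 8-gon of circumradius 5.5 (perimeter = 2·8·5.500·sin(180°/8) = 33.68 mm); Combining (union): the regions partially overlap (shared area 0.08 mm²), so the edge portions inside another operand are dropped and the merged outline is re-measured after clipping — boundary = 62.12 mm. So its perimeter = 62.12 mm. Layer 66 (z = 9.9): the cube is absent (z outside [0, 9.5]); the r=11 cylinder at (4.5, -3.5) contributes a regular 8-gon of circumradius 11 (perimeter = 2·8·11.000·sin(180°/8) = 67.35 mm); the cylinder at (-4, -3) does not reach this height (z outside [4.5, 9.5]); Taking the union: only the r=11 cylinder at (4.5, -3.5) is present, so the union is just that shape — boundary = 67.35 mm. So its perimeter = 67.35 mm. Layer 66 is larger (67.35 vs 62.12 mm).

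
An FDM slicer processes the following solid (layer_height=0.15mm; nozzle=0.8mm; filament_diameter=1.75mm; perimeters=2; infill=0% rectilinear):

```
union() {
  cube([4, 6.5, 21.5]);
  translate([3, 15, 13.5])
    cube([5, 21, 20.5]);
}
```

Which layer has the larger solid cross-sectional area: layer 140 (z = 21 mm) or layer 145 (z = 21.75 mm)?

Layer 140 (z = 21): the cube (footprint 4×6.5) is included at this height (area 26.00 mm²); the cube at (3, 15) (footprint 5×21) is included at this height (area 105.00 mm²); Taking the union: the 2 present regions are separate (no shared area or edge), so areas and boundary lengths simply add and each stays a separate island — area = 131.00 mm². So its area = 131.00 mm². Layer 145 (z = 21.75): the cube is absent (z outside [0, 21.5]); the cube at (3, 15) (footprint 5×21) is included at this height (area 105.00 mm²); Taking the union: only the 5×21 cube at (3, 15) is present, so the union is just that shape — area = 105.00 mm². So its area = 105.00 mm². Layer 140 is larger (131.00 vs 105.00 mm²).

layer 140 (z = 21 mm)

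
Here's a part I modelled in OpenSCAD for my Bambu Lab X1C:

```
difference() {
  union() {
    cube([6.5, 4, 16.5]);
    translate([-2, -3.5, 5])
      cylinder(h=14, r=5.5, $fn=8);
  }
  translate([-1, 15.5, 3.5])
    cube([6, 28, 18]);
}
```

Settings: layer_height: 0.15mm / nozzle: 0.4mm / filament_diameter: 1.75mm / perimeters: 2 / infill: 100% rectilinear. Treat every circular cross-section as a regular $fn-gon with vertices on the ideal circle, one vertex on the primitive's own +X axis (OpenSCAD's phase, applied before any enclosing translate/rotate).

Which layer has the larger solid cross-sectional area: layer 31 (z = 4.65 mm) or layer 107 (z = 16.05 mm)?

Layer 31 (z = 4.65): the cube (footprint 6.5×4) is included at this height (area 26.00 mm²); the cylinder at (-2, -3.5) does not reach this height (z outside [5, 19]); Combining (union): only the 6.5×4 cube is present, so the union is just that shape — area = 26.00 mm²; the 6×28 cube at (-1, 15.5) contributes its full rectangle (area 168.00 mm²); Subtracting the remaining from the first: starting from the result so far (26.00 mm²), the 6×28 cube at (-1, 15.5) misses the remaining region (no effect) — area = 26.00 mm². So its area = 26.00 mm². Layer 107 (z = 16.05): the cube (footprint 6.5×4) is included at this height (area 26.00 mm²); the r=5.5 cylinder at (-2, -3.5) gives a regular 8-gon of circumradius 5.5 (constant along its height) (area = (8/2)·5.500²·sin(360°/8) = 85.56 mm²); Taking the union: the regions partially overlap — summed areas 111.56 mm² minus the doubly-counted overlap 1.51 mm² gives 110.05 mm² — area = 110.05 mm²; the 6×28 cube at (-1, 15.5) contributes its full rectangle (area 168.00 mm²); Taking the first minus the rest: starting from the result so far (110.05 mm²), the 6×28 cube at (-1, 15.5) misses the remaining region (no effect) — area = 110.05 mm². So its area = 110.05 mm². Layer 107 is larger (110.05 vs 26.00 mm²).

layer 107 (z = 16.05 mm)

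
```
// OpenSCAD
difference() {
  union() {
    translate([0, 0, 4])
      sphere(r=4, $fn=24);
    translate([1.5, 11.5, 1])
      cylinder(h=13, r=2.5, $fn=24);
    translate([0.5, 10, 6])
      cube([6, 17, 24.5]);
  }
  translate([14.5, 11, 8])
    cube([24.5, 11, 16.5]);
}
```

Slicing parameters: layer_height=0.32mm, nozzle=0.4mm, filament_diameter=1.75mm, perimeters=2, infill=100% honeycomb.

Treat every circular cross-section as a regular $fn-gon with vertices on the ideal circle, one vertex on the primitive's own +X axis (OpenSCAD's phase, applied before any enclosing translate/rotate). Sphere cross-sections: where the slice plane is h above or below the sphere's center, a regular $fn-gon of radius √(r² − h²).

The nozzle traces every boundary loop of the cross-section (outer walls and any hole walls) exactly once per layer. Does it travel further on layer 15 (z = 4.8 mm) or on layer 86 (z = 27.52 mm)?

layer 86 (z = 27.52 mm)

Layer 15 (z = 4.8): the r=4 sphere slices to a regular 24-gon of circumradius 3.919 (√(r²−h²) with h=0.8 from center) (perimeter = 2·24·3.919·sin(180°/24) = 24.55 mm); the r=2.5 cylinder at (1.5, 11.5) contributes a regular 24-gon of circumradius 2.5 (perimeter = 2·24·2.500·sin(180°/24) = 15.66 mm); the cube at (0.5, 10) is absent (z outside [6, 30.5]); Taking the union: the 2 present regions are separate (no shared area or edge), so areas and boundary lengths simply add and each stays a separate island — boundary = 40.22 mm; the cube at (14.5, 11) is absent (z outside [8, 24.5]); Subtracting the remaining from the first: none of the subtracted shapes is present at this height, so the result so far is unchanged — boundary = 40.22 mm. So its perimeter = 40.22 mm. Layer 86 (z = 27.52): the sphere is not intersected at this z (|z−center|=23.520 > r=4); the cylinder at (1.5, 11.5) does not reach this height (z outside [1, 14]); the cube at (0.5, 10) (footprint 6×17) is included at this height (perimeter 46.00 mm); Merging all regions: only the 6×17 cube at (0.5, 10) is present, so the union is just that shape — boundary = 46.00 mm; the cube at (14.5, 11) does not reach this height (z outside [8, 24.5]); Subtracting the remaining from the first: none of the subtracted shapes is present at this height, so the result so far is unchanged — boundary = 46.00 mm. So its perimeter = 46.00 mm. Layer 86 is larger (46.00 vs 40.22 mm).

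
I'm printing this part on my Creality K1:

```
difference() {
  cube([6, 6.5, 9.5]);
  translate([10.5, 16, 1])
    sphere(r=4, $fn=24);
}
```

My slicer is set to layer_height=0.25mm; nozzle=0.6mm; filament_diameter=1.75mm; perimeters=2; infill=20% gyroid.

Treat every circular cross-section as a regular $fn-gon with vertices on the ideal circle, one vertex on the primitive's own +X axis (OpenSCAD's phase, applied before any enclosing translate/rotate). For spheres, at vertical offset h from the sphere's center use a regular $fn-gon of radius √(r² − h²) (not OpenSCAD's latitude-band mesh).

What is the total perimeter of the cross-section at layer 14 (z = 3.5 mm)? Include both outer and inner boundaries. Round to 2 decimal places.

25.00 mm

At z = 3.5 mm: the cube is present — its section is the full 6×6.5 rectangle (perimeter 25.00 mm); the sphere at (10.5, 16): section is a regular 24-gon, circumradius = √(r²−h²) = √(4²−2.5²) = 3.122 (perimeter = 2·24·3.122·sin(180°/24) = 19.56 mm); Taking the first minus the rest: starting from the 6×6.5 cube, the r=4 sphere at (10.5, 16) misses the remaining region (no effect) — boundary = 25.00 mm. Overall, the cross-section is a single solid region. Total boundary length (outer) = 25.00 mm.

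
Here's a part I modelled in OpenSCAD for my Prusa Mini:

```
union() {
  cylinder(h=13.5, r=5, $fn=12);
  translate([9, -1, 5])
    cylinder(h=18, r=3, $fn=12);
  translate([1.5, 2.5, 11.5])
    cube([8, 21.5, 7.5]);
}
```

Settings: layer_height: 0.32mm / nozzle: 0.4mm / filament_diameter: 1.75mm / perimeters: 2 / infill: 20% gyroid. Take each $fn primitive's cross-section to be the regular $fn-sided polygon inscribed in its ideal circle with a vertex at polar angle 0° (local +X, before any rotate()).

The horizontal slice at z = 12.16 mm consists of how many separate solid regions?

At z = 12.16 mm: the r=5 cylinder gives a regular 12-gon of circumradius 5 (constant along its height); the cylinder at (9, -1): section is a regular 12-gon, circumradius r=3; the cube at (1.5, 2.5) (footprint 8×21.5) is included at this height; Combining (union): the regions partially overlap (shared area 3.64 mm²), so overlapping operands fuse into one piece — 2 connected regions. The result has 2 disconnected regions.

2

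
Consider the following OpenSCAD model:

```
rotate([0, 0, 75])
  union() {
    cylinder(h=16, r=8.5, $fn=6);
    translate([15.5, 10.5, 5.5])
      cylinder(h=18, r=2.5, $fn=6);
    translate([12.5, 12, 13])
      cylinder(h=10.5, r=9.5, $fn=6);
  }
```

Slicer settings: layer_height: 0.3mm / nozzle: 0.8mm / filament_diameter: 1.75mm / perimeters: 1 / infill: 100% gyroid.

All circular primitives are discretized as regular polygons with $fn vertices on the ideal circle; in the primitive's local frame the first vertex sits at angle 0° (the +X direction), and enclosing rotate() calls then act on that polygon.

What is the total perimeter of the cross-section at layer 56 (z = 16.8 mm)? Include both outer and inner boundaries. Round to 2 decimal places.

57.00 mm

At z = 16.8 mm: the cylinder does not reach this height (z outside [0, 16]); the cylinder at (15.5, 10.5): section is a regular 6-gon, circumradius r=2.5 (perimeter = 2·6·2.500·sin(180°/6) = 15.00 mm); the cylinder at (12.5, 12): section is a regular 6-gon, circumradius r=9.5 (perimeter = 2·6·9.500·sin(180°/6) = 57.00 mm); Merging all regions: the r=2.5 cylinder at (15.5, 10.5) lies entirely inside the r=9.5 cylinder at (12.5, 12), so the union is just the r=9.5 cylinder at (12.5, 12) — boundary = 57.00 mm; (rotated 75° about Z; rotation is an isometry so areas/perimeters/island counts are preserved). Overall, the cross-section is a single solid region. Total boundary length (outer) = 57.00 mm.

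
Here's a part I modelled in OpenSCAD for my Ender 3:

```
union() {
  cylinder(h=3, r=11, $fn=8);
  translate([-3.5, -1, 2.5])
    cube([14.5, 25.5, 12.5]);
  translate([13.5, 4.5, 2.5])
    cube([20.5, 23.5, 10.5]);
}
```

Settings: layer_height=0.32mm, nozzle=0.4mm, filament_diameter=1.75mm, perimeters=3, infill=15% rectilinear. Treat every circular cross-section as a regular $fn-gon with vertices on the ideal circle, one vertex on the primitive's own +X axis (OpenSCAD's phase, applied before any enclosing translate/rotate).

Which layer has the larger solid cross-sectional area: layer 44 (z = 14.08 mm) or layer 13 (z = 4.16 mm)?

Layer 44 (z = 14.08): the cylinder does not reach this height (z outside [0, 3]); the cube at (-3.5, -1) is present — its section is the full 14.5×25.5 rectangle (area 369.75 mm²); the cube at (13.5, 4.5) does not reach this height (z outside [2.5, 13]); Taking the union: only the 14.5×25.5 cube at (-3.5, -1) is present, so the union is just that shape — area = 369.75 mm². So its area = 369.75 mm². Layer 13 (z = 4.16): the cylinder does not reach this height (z outside [0, 3]); the 14.5×25.5 cube at (-3.5, -1) contributes its full rectangle (area 369.75 mm²); the 20.5×23.5 cube at (13.5, 4.5) contributes its full rectangle (area 481.75 mm²); Merging all regions: the 2 present regions are separate (no shared area or edge), so areas and boundary lengths simply add and each stays a separate island — area = 851.50 mm². So its area = 851.50 mm². Layer 13 is larger (851.50 vs 369.75 mm²).

layer 13 (z = 4.16 mm)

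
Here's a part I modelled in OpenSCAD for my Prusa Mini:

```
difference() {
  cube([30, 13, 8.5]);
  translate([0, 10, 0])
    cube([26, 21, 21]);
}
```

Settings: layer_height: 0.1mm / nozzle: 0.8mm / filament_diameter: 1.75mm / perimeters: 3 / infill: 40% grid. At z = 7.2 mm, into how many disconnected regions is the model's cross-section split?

At z = 7.2 mm: the 30×13 cube contributes its full rectangle; the cube at (0, 10) (footprint 26×21) is included at this height; After the difference (first − rest): starting from the 30×13 cube, the 26×21 cube at (0, 10) partially overlaps it — only the 78.00 mm² overlap (of its 546.00 mm²) is removed, clipping the outline — 1 connected region. The result has 1 disconnected region.

1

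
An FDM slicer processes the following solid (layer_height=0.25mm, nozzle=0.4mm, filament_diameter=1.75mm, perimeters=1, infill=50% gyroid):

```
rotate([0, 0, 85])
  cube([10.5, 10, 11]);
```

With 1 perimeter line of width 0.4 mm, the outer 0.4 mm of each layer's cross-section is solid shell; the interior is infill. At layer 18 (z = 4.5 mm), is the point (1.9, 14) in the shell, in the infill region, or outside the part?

outside

At z = 4.5 mm: the 10.5×10 cube contributes its full rectangle; (rotated 85° about Z; rotation is an isometry so areas/perimeters/island counts are preserved). Overall, the cross-section is a single solid region. Undo the 85° rotation: the query point maps to (14.112, -0.673) in the un-rotated model frame. The nearest boundary edge runs (0.00, 0.00)→(10.50, 0.00); distance from the point to it = 3.67 mm. The point is not inside any of the regions above, so it lies outside the cross-section (3.67 mm from the nearest boundary).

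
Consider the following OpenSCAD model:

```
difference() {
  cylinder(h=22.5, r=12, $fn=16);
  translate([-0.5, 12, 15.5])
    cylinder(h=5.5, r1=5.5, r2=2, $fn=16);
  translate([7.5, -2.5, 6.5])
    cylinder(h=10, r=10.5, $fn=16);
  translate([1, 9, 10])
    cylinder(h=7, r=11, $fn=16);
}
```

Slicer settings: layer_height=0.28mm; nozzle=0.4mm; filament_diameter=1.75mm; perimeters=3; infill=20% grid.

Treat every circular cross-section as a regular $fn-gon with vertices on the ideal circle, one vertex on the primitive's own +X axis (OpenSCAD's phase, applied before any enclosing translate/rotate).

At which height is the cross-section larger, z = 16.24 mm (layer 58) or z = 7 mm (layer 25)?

layer 25 (z = 7 mm)

Layer 58 (z = 16.24): the r=12 cylinder contributes a regular 16-gon of circumradius 12 (area = (16/2)·12.000²·sin(360°/16) = 440.85 mm²); the cone at (-0.5, 12) contributes a regular 16-gon of circumradius 5.029 (interpolated between r1=5.5 and r2=2 at t=0.135) (area = (16/2)·5.029²·sin(360°/16) = 77.43 mm²); the r=10.5 cylinder at (7.5, -2.5) gives a regular 16-gon of circumradius 10.5 (constant along its height) (area = (16/2)·10.500²·sin(360°/16) = 337.53 mm²); the cylinder at (1, 9): section is a regular 16-gon, circumradius r=11 (area = (16/2)·11.000²·sin(360°/16) = 370.44 mm²); Subtracting the remaining from the first: starting from the r=12 cylinder (440.85 mm²), the cone at (-0.5, 12) partially overlaps it — only the 33.71 mm² overlap (of its 77.43 mm²) is removed, clipping the outline; the r=10.5 cylinder at (7.5, -2.5) partially overlaps it — only the 214.02 mm² overlap (of its 337.53 mm²) is removed, clipping the outline; the r=11 cylinder at (1, 9) partially overlaps it — only the 81.53 mm² overlap (of its 370.44 mm²) is removed, clipping the outline — area = 111.59 mm². So its area = 111.59 mm². Layer 25 (z = 7): the r=12 cylinder contributes a regular 16-gon of circumradius 12 (area = (16/2)·12.000²·sin(360°/16) = 440.85 mm²); the cone at (-0.5, 12) is absent (z outside [15.5, 21]); the r=10.5 cylinder at (7.5, -2.5) gives a regular 16-gon of circumradius 10.5 (constant along its height) (area = (16/2)·10.500²·sin(360°/16) = 337.53 mm²); the cylinder at (1, 9) is not intersected at this z (z outside [10, 17]); Taking the first minus the rest: starting from the r=12 cylinder (440.85 mm²), the r=10.5 cylinder at (7.5, -2.5) partially overlaps it — only the 214.02 mm² overlap (of its 337.53 mm²) is removed, clipping the outline — area = 226.83 mm². So its area = 226.83 mm². Layer 25 is larger (226.83 vs 111.59 mm²).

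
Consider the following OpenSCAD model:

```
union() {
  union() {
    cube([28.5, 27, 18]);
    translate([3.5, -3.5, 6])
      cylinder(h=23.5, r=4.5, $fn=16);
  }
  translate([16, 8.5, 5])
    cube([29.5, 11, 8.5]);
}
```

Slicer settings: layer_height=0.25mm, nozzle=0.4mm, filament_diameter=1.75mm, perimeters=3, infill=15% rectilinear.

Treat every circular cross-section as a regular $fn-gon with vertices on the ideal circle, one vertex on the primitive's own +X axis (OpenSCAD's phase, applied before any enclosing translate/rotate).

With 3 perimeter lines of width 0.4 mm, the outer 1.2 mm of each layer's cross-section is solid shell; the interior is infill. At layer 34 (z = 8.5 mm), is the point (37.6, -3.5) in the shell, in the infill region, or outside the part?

outside

At z = 8.5 mm: the cube is present — its section is the full 28.5×27 rectangle; the cylinder at (3.5, -3.5): section is a regular 16-gon, circumradius r=4.5; Combining (union): the regions partially overlap (shared area 3.50 mm²), so overlapping operands fuse into one piece — 1 connected region; the 29.5×11 cube at (16, 8.5) contributes its full rectangle; Taking the union: the regions partially overlap (shared area 137.50 mm²), so overlapping operands fuse into one piece — 1 connected region. Overall, the cross-section is a single solid region. The nearest boundary edge runs (28.50, 8.50)→(28.50, 0.00); distance from the point to it = 9.75 mm. The point is not inside any of the regions above, so it lies outside the cross-section (9.75 mm from the nearest boundary).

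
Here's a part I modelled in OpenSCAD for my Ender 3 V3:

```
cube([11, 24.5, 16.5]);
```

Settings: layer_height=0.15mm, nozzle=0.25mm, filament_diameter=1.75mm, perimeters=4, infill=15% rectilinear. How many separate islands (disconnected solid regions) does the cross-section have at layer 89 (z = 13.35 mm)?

At z = 13.35 mm: the cube is present — its section is the full 11×24.5 rectangle. Overall, the cross-section is a single solid region. Island count = 1.

1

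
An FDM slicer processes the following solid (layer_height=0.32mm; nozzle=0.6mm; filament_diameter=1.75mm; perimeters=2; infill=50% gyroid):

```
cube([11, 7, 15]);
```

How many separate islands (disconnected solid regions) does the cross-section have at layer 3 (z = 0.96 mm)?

1

At z = 0.96 mm: the cube is present — its section is the full 11×7 rectangle. Overall, the cross-section is a single solid region. Island count = 1.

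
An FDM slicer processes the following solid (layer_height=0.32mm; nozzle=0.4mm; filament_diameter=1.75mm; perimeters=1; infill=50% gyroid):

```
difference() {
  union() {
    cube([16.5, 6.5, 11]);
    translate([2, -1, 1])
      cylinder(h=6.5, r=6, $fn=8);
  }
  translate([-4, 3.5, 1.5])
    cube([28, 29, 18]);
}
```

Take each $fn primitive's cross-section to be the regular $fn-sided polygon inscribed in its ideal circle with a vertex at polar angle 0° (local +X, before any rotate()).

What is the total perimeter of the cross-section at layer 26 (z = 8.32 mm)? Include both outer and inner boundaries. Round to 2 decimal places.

40.00 mm

At z = 8.32 mm: the 16.5×6.5 cube contributes its full rectangle (perimeter 46.00 mm); the cylinder at (2, -1) does not reach this height (z outside [1, 7.5]); Merging all regions: only the 16.5×6.5 cube is present, so the union is just that shape — boundary = 46.00 mm; the 28×29 cube at (-4, 3.5) contributes its full rectangle (perimeter 114.00 mm); Subtracting the remaining from the first: starting from that combined region, the 28×29 cube at (-4, 3.5) partially overlaps it — only the 49.50 mm² overlap (of its 812.00 mm²) is removed, clipping the outline — boundary = 40.00 mm. Overall, the cross-section is a single solid region. Total boundary length (outer) = 40.00 mm.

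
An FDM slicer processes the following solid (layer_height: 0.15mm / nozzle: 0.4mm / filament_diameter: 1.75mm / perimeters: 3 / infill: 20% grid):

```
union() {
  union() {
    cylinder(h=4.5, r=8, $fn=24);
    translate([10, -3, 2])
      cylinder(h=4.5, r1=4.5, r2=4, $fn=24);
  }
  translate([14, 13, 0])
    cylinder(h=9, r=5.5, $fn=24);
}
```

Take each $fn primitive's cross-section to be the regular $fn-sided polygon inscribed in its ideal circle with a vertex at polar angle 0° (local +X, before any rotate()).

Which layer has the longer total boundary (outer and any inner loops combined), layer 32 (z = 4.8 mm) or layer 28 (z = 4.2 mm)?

layer 28 (z = 4.2 mm)

Layer 32 (z = 4.8): the cylinder is not intersected at this z (z outside [0, 4.5]); the cone at (10, -3) (r1=4.5→r2=4) has section circumradius 4.189 here — a regular 24-gon (perimeter = 2·24·4.189·sin(180°/24) = 26.24 mm); Taking the union: only the cone at (10, -3) is present, so the union is just that shape — boundary = 26.24 mm; the r=5.5 cylinder at (14, 13) gives a regular 24-gon of circumradius 5.5 (constant along its height) (perimeter = 2·24·5.500·sin(180°/24) = 34.46 mm); Taking the union: the 2 present regions are separate (no shared area or edge), so areas and boundary lengths simply add and each stays a separate island — boundary = 60.70 mm. So its perimeter = 60.70 mm. Layer 28 (z = 4.2): the r=8 cylinder gives a regular 24-gon of circumradius 8 (constant along its height) (perimeter = 2·24·8.000·sin(180°/24) = 50.12 mm); the cone at (10, -3) contributes a regular 24-gon of circumradius 4.256 (interpolated between r1=4.5 and r2=4 at t=0.489) (perimeter = 2·24·4.256·sin(180°/24) = 26.66 mm); Merging all regions: the regions partially overlap (shared area 7.00 mm²), so the edge portions inside another operand are dropped and the merged outline is re-measured after clipping — boundary = 64.27 mm; the r=5.5 cylinder at (14, 13) gives a regular 24-gon of circumradius 5.5 (constant along its height) (perimeter = 2·24·5.500·sin(180°/24) = 34.46 mm); Combining (union): the 2 present regions are separate (no shared area or edge), so areas and boundary lengths simply add and each stays a separate island — boundary = 98.73 mm. So its perimeter = 98.73 mm. Layer 28 is larger (98.73 vs 60.70 mm).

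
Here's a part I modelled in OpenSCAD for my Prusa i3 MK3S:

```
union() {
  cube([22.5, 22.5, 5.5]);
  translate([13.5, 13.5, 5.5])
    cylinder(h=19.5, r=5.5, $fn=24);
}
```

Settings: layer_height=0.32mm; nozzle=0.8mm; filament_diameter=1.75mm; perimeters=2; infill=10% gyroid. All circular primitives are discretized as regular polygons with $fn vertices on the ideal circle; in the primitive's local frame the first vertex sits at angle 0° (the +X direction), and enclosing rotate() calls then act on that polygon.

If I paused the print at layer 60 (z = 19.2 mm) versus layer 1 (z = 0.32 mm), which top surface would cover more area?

Layer 60 (z = 19.2): the cube is absent (z outside [0, 5.5]); the cylinder at (13.5, 13.5): section is a regular 24-gon, circumradius r=5.5 (area = (24/2)·5.500²·sin(360°/24) = 93.95 mm²); Combining (union): only the r=5.5 cylinder at (13.5, 13.5) is present, so the union is just that shape — area = 93.95 mm². So its area = 93.95 mm². Layer 1 (z = 0.32): the cube is present — its section is the full 22.5×22.5 rectangle (area 506.25 mm²); the cylinder at (13.5, 13.5) is absent (z outside [5.5, 25]); Merging all regions: only the 22.5×22.5 cube is present, so the union is just that shape — area = 506.25 mm². So its area = 506.25 mm². Layer 1 is larger (506.25 vs 93.95 mm²).

layer 1 (z = 0.32 mm)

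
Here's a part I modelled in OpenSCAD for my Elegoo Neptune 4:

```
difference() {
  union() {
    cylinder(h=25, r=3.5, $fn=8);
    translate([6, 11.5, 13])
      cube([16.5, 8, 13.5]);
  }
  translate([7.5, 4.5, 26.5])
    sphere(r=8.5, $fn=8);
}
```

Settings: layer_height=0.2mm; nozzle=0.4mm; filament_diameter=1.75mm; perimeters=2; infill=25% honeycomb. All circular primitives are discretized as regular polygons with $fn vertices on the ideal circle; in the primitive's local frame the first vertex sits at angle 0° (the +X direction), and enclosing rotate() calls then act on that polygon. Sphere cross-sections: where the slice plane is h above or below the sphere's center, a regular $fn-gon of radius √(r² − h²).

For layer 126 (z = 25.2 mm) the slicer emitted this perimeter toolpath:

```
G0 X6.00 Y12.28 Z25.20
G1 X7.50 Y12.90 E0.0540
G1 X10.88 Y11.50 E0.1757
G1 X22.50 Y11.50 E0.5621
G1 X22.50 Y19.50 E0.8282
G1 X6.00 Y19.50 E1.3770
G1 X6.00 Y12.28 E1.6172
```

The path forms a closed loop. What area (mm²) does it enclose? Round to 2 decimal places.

128.00 mm²

Apply the shoelace formula to the sequence of (X, Y) vertices; enclosed area = 128.00 mm².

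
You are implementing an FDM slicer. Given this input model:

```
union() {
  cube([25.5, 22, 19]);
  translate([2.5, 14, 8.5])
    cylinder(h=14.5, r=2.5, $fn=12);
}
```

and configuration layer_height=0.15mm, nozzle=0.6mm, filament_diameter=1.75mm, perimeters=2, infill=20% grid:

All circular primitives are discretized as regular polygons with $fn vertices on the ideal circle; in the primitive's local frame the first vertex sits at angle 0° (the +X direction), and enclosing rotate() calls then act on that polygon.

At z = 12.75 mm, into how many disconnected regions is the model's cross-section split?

1

At z = 12.75 mm: the 25.5×22 cube contributes its full rectangle; the cylinder at (2.5, 14): section is a regular 12-gon, circumradius r=2.5; Taking the union: the r=2.5 cylinder at (2.5, 14) lies entirely inside the 25.5×22 cube, so the union is just the 25.5×22 cube — 1 connected region. The result has 1 disconnected region.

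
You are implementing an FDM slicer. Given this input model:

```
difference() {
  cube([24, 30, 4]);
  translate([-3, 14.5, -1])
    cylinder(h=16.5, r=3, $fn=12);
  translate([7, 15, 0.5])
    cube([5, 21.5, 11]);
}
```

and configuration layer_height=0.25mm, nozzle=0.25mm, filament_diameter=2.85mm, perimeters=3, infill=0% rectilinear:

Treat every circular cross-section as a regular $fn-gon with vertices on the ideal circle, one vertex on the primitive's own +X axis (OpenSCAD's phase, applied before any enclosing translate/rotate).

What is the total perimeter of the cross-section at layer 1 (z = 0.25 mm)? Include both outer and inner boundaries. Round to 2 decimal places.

At z = 0.25 mm: the cube (footprint 24×30) is included at this height (perimeter 108.00 mm); the r=3 cylinder at (-3, 14.5) contributes a regular 12-gon of circumradius 3 (perimeter = 2·12·3.000·sin(180°/12) = 18.63 mm); the cube at (7, 15) does not reach this height (z outside [0.5, 11.5]); Subtracting the remaining from the first: starting from the 24×30 cube, the r=3 cylinder at (-3, 14.5) misses the remaining region (no effect) — boundary = 108.00 mm. Overall, the cross-section is a single solid region. Total boundary length (outer) = 108.00 mm.

108.00 mm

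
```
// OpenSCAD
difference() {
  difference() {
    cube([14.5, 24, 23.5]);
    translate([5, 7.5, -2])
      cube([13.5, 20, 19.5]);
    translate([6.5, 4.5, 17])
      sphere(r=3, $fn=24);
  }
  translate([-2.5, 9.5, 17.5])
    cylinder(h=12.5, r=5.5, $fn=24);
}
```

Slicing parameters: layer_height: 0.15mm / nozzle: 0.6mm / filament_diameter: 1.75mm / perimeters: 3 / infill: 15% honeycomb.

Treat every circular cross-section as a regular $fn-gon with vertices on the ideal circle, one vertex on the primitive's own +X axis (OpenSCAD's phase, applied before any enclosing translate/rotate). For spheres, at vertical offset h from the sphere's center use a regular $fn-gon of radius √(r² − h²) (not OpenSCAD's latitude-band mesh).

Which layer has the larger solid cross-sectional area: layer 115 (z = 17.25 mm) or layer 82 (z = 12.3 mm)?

layer 82 (z = 12.3 mm)

Layer 115 (z = 17.25): the cube (footprint 14.5×24) is included at this height (area 348.00 mm²); the 13.5×20 cube at (5, 7.5) contributes its full rectangle (area 270.00 mm²); the r=3 sphere at (6.5, 4.5) contributes a regular 24-gon of circumradius √(3²−0.25²) = 2.990 (area = (24/2)·2.990²·sin(360°/24) = 27.76 mm²); After the difference (first − rest): starting from the 14.5×24 cube (348.00 mm²), the 13.5×20 cube at (5, 7.5) partially overlaps it — only the 156.75 mm² overlap (of its 270.00 mm²) is removed, clipping the outline; the r=3 sphere at (6.5, 4.5) lies wholly inside it (removes its full 27.76 mm² and its 18.73 mm outline becomes a hole wall) — area = 163.49 mm²; the cylinder at (-2.5, 9.5) does not reach this height (z outside [17.5, 30]); After the difference (first − rest): none of the subtracted shapes is present at this height, so that combined region is unchanged — area = 163.49 mm². So its area = 163.49 mm². Layer 82 (z = 12.3): the cube is present — its section is the full 14.5×24 rectangle (area 348.00 mm²); the 13.5×20 cube at (5, 7.5) contributes its full rectangle (area 270.00 mm²); the sphere at (6.5, 4.5) is not intersected at this z (|z−center|=4.700 > r=3); Taking the first minus the rest: starting from the 14.5×24 cube (348.00 mm²), the 13.5×20 cube at (5, 7.5) partially overlaps it — only the 156.75 mm² overlap (of its 270.00 mm²) is removed, clipping the outline — area = 191.25 mm²; the cylinder at (-2.5, 9.5) is not intersected at this z (z outside [17.5, 30]); Subtracting the remaining from the first: none of the subtracted shapes is present at this height, so that combined region is unchanged — area = 191.25 mm². So its area = 191.25 mm². Layer 82 is larger (191.25 vs 163.49 mm²).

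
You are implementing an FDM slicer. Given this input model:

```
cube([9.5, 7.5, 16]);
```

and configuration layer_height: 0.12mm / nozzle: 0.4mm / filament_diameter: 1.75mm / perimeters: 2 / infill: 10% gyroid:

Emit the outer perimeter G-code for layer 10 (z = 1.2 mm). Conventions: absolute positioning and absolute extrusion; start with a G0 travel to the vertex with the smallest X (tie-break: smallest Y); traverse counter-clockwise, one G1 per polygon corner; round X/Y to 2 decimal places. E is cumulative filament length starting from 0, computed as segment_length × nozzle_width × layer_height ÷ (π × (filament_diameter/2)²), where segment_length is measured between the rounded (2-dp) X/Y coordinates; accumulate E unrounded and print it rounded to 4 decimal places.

At z = 1.2 mm: the 9.5×7.5 cube contributes its full rectangle. The outline is a single polygon with 4 vertices. Extrusion per mm of travel: 0.4 × 0.12 / (π × 0.875²) = 0.019956. Accumulating E over each segment gives final E = 0.6785.

G0 X0.00 Y0.00 Z1.20
G1 X9.50 Y0.00 E0.1896
G1 X9.50 Y7.50 E0.3393
G1 X0.00 Y7.50 E0.5288
G1 X0.00 Y0.00 E0.6785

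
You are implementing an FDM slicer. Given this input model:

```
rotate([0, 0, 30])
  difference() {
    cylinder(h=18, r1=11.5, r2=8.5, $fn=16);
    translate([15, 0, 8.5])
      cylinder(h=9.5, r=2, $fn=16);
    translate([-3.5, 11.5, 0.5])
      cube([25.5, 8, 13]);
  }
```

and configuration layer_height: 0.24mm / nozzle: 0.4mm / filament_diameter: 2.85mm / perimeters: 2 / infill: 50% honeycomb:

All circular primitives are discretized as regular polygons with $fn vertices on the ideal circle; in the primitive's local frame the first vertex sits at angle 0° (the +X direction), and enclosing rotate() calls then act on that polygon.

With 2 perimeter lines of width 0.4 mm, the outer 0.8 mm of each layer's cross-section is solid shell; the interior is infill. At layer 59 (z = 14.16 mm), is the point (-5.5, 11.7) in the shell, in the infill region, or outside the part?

outside

At z = 14.16 mm: the cone (r1=11.5→r2=8.5) has section circumradius 9.140 here — a regular 16-gon; the r=2 cylinder at (15, 0) contributes a regular 16-gon of circumradius 2; the cube at (-3.5, 11.5) is absent (z outside [0.5, 13.5]); After the difference (first − rest): starting from the cone, the r=2 cylinder at (15, 0) misses the remaining region (no effect) — 1 connected region; (rotated 30° about Z; rotation is an isometry so areas/perimeters/island counts are preserved). Overall, the cross-section is a single solid region. Undo the 30° rotation: the query point maps to (1.087, 12.882) in the un-rotated model frame. The nearest boundary edge runs (0.00, 9.14)→(3.50, 8.44); distance from the point to it = 3.88 mm. The point is not inside any of the regions above, so it lies outside the cross-section (3.88 mm from the nearest boundary).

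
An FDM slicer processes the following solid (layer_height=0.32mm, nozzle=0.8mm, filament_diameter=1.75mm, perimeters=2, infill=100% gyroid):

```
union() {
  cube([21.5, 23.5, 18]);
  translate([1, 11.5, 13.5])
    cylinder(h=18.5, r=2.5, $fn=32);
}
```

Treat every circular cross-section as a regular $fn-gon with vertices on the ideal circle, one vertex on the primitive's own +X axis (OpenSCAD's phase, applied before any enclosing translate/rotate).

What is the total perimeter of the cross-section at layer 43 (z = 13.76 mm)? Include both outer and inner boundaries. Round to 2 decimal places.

At z = 13.76 mm: the 21.5×23.5 cube contributes its full rectangle (perimeter 90.00 mm); the r=2.5 cylinder at (1, 11.5) contributes a regular 32-gon of circumradius 2.5 (perimeter = 2·32·2.500·sin(180°/32) = 15.68 mm); Combining (union): the regions partially overlap (shared area 14.60 mm²), so the edge portions inside another operand are dropped and the merged outline is re-measured after clipping — boundary = 91.21 mm. Overall, the cross-section is a single solid region. Total boundary length (outer) = 91.21 mm.

91.21 mm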